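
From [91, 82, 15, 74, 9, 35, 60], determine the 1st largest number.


Sort descending: [91, 82, 74, 60, 35, 15, 9]
The 1st element (1-indexed) is at index 0.
Value = 91
Final answer: 91


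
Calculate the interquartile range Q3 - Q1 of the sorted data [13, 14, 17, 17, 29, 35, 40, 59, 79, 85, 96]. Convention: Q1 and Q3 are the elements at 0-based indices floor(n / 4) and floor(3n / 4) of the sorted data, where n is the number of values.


The data has n = 11 elements.
Q1 index = floor(11 / 4) = floor(2.75) = 2; Q3 index = floor(3 * 11 / 4) = floor(8.25) = 8
Q1 = element at index 2 = 17
Q3 = element at index 8 = 79
IQR = 79 - 17 = 62
Final answer: 62


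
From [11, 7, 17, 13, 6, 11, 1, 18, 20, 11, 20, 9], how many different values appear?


List all unique values:
Distinct values: [1, 6, 7, 9, 11, 13, 17, 18, 20]
Count = 9
Final answer: 9


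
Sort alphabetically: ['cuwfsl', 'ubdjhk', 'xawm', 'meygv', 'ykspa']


Compare strings character by character (the first differing letter decides):
  'cuwfsl' < 'meygv' since 'c' < 'm' at position 1
  'meygv' < 'ubdjhk' since 'm' < 'u' at position 1
  'ubdjhk' < 'xawm' since 'u' < 'x' at position 1
  'xawm' < 'ykspa' since 'x' < 'y' at position 1
Chaining these comparisons gives the alphabetical order.
Final answer: ['cuwfsl', 'meygv', 'ubdjhk', 'xawm', 'ykspa']


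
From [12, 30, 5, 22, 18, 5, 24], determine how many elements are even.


Check each element:
  12 is even
  30 is even
  5 is odd
  22 is even
  18 is even
  5 is odd
  24 is even
Evens: [12, 30, 22, 18, 24]
Count of evens = 5
Final answer: 5


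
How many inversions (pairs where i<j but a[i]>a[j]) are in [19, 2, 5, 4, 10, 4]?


For each element, count the later elements that are smaller than it:
  19 (index 0): smaller elements after it = [2, 5, 4, 10, 4] -> 5
  2 (index 1): smaller elements after it = [] -> 0
  5 (index 2): smaller elements after it = [4, 4] -> 2
  4 (index 3): smaller elements after it = [] -> 0
  10 (index 4): smaller elements after it = [4] -> 1
Total inversions = 5 + 0 + 2 + 0 + 1 = 8
Final answer: 8


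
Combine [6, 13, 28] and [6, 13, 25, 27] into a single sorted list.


List A: [6, 13, 28]
List B: [6, 13, 25, 27]
Repeatedly compare the front elements and take the smaller:
  6 vs 6 -> take 6
  13 vs 6 -> take 6
  13 vs 13 -> take 13
  28 vs 13 -> take 13
  28 vs 25 -> take 25
  28 vs 27 -> take 27
  B is exhausted; append the rest of A: [28]
Final answer: [6, 6, 13, 13, 25, 27, 28]


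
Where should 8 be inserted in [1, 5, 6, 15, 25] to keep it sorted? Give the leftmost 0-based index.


List is sorted: [1, 5, 6, 15, 25]
We need the leftmost position where 8 can be inserted, i.e. the first index whose element is >= 8 (or the end of the list if none is).
Binary search with low=0, high=5 (0-based indices):
  low=0, high=5, mid=2: a[2]=6 < 8, so low = 3
  low=3, high=5, mid=4: a[4]=25 >= 8, so high = 4
  low=3, high=4, mid=3: a[3]=15 >= 8, so high = 3
Now low = high = 3, so the insertion index is 3.
Final answer: 3


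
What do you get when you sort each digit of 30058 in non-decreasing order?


The number 30058 has digits: 3, 0, 0, 5, 8
Sorted: 0, 0, 3, 5, 8
Joining the sorted digits gives the result.
Final answer: 00358


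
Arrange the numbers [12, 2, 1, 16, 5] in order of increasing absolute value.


Compute absolute values:
  |12| = 12
  |2| = 2
  |1| = 1
  |16| = 16
  |5| = 5
Absolute values in increasing order: 1 < 2 < 5 < 12 < 16
Listing the original numbers in that order gives the answer.
Final answer: [1, 2, 5, 12, 16]


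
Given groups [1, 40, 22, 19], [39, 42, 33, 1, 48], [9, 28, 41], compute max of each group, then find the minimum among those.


Find max of each group:
  Group 1: [1, 40, 22, 19] -> max = 40
  Group 2: [39, 42, 33, 1, 48] -> max = 48
  Group 3: [9, 28, 41] -> max = 41
Maxes: [40, 48, 41]
Minimum of maxes = 40
Final answer: 40


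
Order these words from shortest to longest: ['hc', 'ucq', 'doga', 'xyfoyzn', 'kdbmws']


Compute lengths:
  'hc' has length 2
  'ucq' has length 3
  'doga' has length 4
  'xyfoyzn' has length 7
  'kdbmws' has length 6
Lengths in increasing order: 2 < 3 < 4 < 6 < 7
Listing the words in that order gives the answer.
Final answer: ['hc', 'ucq', 'doga', 'kdbmws', 'xyfoyzn']


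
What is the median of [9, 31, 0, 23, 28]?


First, sort the list: [0, 9, 23, 28, 31]
The list has 5 elements (odd count).
The middle index is 2 (0-based), and the element there is 23.
Final answer: 23


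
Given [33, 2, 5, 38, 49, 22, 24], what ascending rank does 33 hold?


Sort ascending: [2, 5, 22, 24, 33, 38, 49]
Find 33 in the sorted list.
33 is at position 5 (1-indexed).
Final answer: 5


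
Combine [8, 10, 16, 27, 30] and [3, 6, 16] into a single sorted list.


List A: [8, 10, 16, 27, 30]
List B: [3, 6, 16]
Repeatedly compare the front elements and take the smaller:
  8 vs 3 -> take 3
  8 vs 6 -> take 6
  8 vs 16 -> take 8
  10 vs 16 -> take 10
  16 vs 16 -> take 16
  27 vs 16 -> take 16
  B is exhausted; append the rest of A: [27, 30]
Final answer: [3, 6, 8, 10, 16, 16, 27, 30]


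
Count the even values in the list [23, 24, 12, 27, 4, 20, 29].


Check each element:
  23 is odd
  24 is even
  12 is even
  27 is odd
  4 is even
  20 is even
  29 is odd
Evens: [24, 12, 4, 20]
Count of evens = 4
Final answer: 4


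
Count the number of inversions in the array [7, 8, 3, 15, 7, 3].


For each element, count the later elements that are smaller than it:
  7 (index 0): smaller elements after it = [3, 3] -> 2
  8 (index 1): smaller elements after it = [3, 7, 3] -> 3
  3 (index 2): smaller elements after it = [] -> 0
  15 (index 3): smaller elements after it = [7, 3] -> 2
  7 (index 4): smaller elements after it = [3] -> 1
Total inversions = 2 + 3 + 0 + 2 + 1 = 8
Final answer: 8


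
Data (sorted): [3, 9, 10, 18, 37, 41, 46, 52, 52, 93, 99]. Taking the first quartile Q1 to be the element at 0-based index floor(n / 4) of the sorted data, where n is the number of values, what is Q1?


The list has n = 11 elements.
Q1 index = floor(11 / 4) = floor(2.75) = 2
Counting from index 0 in the sorted data, the element at index 2 is 10.
Final answer: 10


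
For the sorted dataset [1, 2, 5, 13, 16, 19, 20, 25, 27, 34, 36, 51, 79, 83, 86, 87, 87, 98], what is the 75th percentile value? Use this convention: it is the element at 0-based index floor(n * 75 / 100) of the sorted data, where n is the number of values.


The dataset has n = 18 elements.
Index = floor(18 * 75 / 100) = floor(1350 / 100) = floor(13.5) = 13
Counting from index 0 in the sorted data, the element at index 13 is 83.
Final answer: 83


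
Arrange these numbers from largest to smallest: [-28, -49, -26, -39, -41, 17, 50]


Original list: [-28, -49, -26, -39, -41, 17, 50]
Repeatedly take the largest remaining element:
  Remaining [-28, -49, -26, -39, -41, 17, 50] -> largest is 50
  Remaining [-28, -49, -26, -39, -41, 17] -> largest is 17
  Remaining [-28, -49, -26, -39, -41] -> largest is -26
  Remaining [-28, -49, -39, -41] -> largest is -28
  Remaining [-49, -39, -41] -> largest is -39
  Remaining [-49, -41] -> largest is -41
  Remaining [-49] -> largest is -49
Collecting the picks in order gives the descending list.
Final answer: [50, 17, -26, -28, -39, -41, -49]


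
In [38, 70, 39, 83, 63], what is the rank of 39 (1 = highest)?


Sort descending: [83, 70, 63, 39, 38]
Find 39 in the sorted list.
39 is at position 4.
Final answer: 4


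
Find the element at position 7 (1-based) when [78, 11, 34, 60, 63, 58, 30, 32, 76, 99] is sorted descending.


Sort descending: [99, 78, 76, 63, 60, 58, 34, 32, 30, 11]
The 7th element (1-indexed) is at index 6.
Value = 34
Final answer: 34


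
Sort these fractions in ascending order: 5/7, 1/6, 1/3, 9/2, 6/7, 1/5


Convert to decimal for comparison:
  5/7 = 0.7143
  1/6 = 0.1667
  1/3 = 0.3333
  9/2 = 4.5
  6/7 = 0.8571
  1/5 = 0.2
Decimals in increasing order: 0.1667 < 0.2 < 0.3333 < 0.7143 < 0.8571 < 4.5
Writing each back as its fraction gives the sorted order.
Final answer: 1/6, 1/5, 1/3, 5/7, 6/7, 9/2


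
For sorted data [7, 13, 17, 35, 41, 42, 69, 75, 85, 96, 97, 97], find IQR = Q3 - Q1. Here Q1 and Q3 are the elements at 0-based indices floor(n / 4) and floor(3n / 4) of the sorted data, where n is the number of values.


The data has n = 12 elements.
Q1 index = floor(12 / 4) = floor(3) = 3; Q3 index = floor(3 * 12 / 4) = floor(9) = 9
Q1 = element at index 3 = 35
Q3 = element at index 9 = 96
IQR = 96 - 35 = 61
Final answer: 61


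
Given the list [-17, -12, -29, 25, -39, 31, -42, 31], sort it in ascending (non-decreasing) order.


Original list: [-17, -12, -29, 25, -39, 31, -42, 31]
Repeatedly take the smallest remaining element:
  Remaining [-17, -12, -29, 25, -39, 31, -42, 31] -> smallest is -42
  Remaining [-17, -12, -29, 25, -39, 31, 31] -> smallest is -39
  Remaining [-17, -12, -29, 25, 31, 31] -> smallest is -29
  Remaining [-17, -12, 25, 31, 31] -> smallest is -17
  Remaining [-12, 25, 31, 31] -> smallest is -12
  Remaining [25, 31, 31] -> smallest is 25
  Remaining [31, 31] -> smallest is 31
  Remaining [31] -> smallest is 31
Collecting the picks in order gives the sorted list.
Final answer: [-42, -39, -29, -17, -12, 25, 31, 31]


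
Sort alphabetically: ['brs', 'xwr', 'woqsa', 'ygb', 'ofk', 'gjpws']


Compare strings character by character (the first differing letter decides):
  'brs' < 'gjpws' since 'b' < 'g' at position 1
  'gjpws' < 'ofk' since 'g' < 'o' at position 1
  'ofk' < 'woqsa' since 'o' < 'w' at position 1
  'woqsa' < 'xwr' since 'w' < 'x' at position 1
  'xwr' < 'ygb' since 'x' < 'y' at position 1
Chaining these comparisons gives the alphabetical order.
Final answer: ['brs', 'gjpws', 'ofk', 'woqsa', 'xwr', 'ygb']


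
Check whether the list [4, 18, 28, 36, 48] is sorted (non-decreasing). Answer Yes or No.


Check consecutive pairs:
  4 <= 18? True
  18 <= 28? True
  28 <= 36? True
  36 <= 48? True
Every consecutive pair is in order, so the list is non-decreasing.
Final answer: Yes


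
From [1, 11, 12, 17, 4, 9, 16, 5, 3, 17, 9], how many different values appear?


List all unique values:
Distinct values: [1, 3, 4, 5, 9, 11, 12, 16, 17]
Count = 9
Final answer: 9


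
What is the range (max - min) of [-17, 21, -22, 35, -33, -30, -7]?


Maximum value: 35
Minimum value: -33
Range = 35 - (-33) = 68
Final answer: 68


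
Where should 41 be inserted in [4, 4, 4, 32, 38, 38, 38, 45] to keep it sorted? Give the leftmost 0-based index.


List is sorted: [4, 4, 4, 32, 38, 38, 38, 45]
We need the leftmost position where 41 can be inserted, i.e. the first index whose element is >= 41 (or the end of the list if none is).
Binary search with low=0, high=8 (0-based indices):
  low=0, high=8, mid=4: a[4]=38 < 41, so low = 5
  low=5, high=8, mid=6: a[6]=38 < 41, so low = 7
  low=7, high=8, mid=7: a[7]=45 >= 41, so high = 7
Now low = high = 7, so the insertion index is 7.
Final answer: 7


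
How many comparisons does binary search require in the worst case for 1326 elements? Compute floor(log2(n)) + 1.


Binary search halves the search space each step.
Maximum comparisons = floor(log2(1326)) + 1
log2(1326) = 10.3729
floor(log2(1326)) = 10, so 10 + 1 = 11
Final answer: 11


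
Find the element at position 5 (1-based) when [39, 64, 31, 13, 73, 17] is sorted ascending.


Sort ascending: [13, 17, 31, 39, 64, 73]
The 5th element (1-indexed) is at index 4.
Value = 64
Final answer: 64


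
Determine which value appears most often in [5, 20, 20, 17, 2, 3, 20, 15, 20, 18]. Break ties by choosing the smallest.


Count the frequency of each value:
  2 appears 1 time(s)
  3 appears 1 time(s)
  5 appears 1 time(s)
  15 appears 1 time(s)
  17 appears 1 time(s)
  18 appears 1 time(s)
  20 appears 4 time(s)
Maximum frequency is 4.
Only 20 reaches that frequency, so it is the mode.
Final answer: 20


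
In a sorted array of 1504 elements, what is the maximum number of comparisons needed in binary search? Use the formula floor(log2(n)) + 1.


Binary search halves the search space each step.
Maximum comparisons = floor(log2(1504)) + 1
log2(1504) = 10.5546
floor(log2(1504)) = 10, so 10 + 1 = 11
Final answer: 11


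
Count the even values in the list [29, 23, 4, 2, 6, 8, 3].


Check each element:
  29 is odd
  23 is odd
  4 is even
  2 is even
  6 is even
  8 is even
  3 is odd
Evens: [4, 2, 6, 8]
Count of evens = 4
Final answer: 4


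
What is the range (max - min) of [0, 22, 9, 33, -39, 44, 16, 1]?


Maximum value: 44
Minimum value: -39
Range = 44 - (-39) = 83
Final answer: 83


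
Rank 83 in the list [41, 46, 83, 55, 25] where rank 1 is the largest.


Sort descending: [83, 55, 46, 41, 25]
Find 83 in the sorted list.
83 is at position 1.
Final answer: 1


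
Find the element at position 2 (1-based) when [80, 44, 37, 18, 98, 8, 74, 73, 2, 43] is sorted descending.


Sort descending: [98, 80, 74, 73, 44, 43, 37, 18, 8, 2]
The 2nd element (1-indexed) is at index 1.
Value = 80
Final answer: 80


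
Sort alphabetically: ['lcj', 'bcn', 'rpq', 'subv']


Compare strings character by character (the first differing letter decides):
  'bcn' < 'lcj' since 'b' < 'l' at position 1
  'lcj' < 'rpq' since 'l' < 'r' at position 1
  'rpq' < 'subv' since 'r' < 's' at position 1
Chaining these comparisons gives the alphabetical order.
Final answer: ['bcn', 'lcj', 'rpq', 'subv']


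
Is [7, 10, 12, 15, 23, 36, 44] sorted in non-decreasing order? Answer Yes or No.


Check consecutive pairs:
  7 <= 10? True
  10 <= 12? True
  12 <= 15? True
  15 <= 23? True
  23 <= 36? True
  36 <= 44? True
Every consecutive pair is in order, so the list is non-decreasing.
Final answer: Yes


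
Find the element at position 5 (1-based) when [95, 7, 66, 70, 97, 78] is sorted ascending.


Sort ascending: [7, 66, 70, 78, 95, 97]
The 5th element (1-indexed) is at index 4.
Value = 95
Final answer: 95


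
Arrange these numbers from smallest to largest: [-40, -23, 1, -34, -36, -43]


Original list: [-40, -23, 1, -34, -36, -43]
Repeatedly take the smallest remaining element:
  Remaining [-40, -23, 1, -34, -36, -43] -> smallest is -43
  Remaining [-40, -23, 1, -34, -36] -> smallest is -40
  Remaining [-23, 1, -34, -36] -> smallest is -36
  Remaining [-23, 1, -34] -> smallest is -34
  Remaining [-23, 1] -> smallest is -23
  Remaining [1] -> smallest is 1
Collecting the picks in order gives the sorted list.
Final answer: [-43, -40, -36, -34, -23, 1]


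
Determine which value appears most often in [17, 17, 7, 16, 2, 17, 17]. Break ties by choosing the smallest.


Count the frequency of each value:
  2 appears 1 time(s)
  7 appears 1 time(s)
  16 appears 1 time(s)
  17 appears 4 time(s)
Maximum frequency is 4.
Only 17 reaches that frequency, so it is the mode.
Final answer: 17


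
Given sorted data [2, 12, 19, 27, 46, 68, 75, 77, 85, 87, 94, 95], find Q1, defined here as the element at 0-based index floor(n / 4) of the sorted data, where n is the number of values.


The list has n = 12 elements.
Q1 index = floor(12 / 4) = floor(3) = 3
Counting from index 0 in the sorted data, the element at index 3 is 27.
Final answer: 27


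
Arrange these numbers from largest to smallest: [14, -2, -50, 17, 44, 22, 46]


Original list: [14, -2, -50, 17, 44, 22, 46]
Repeatedly take the largest remaining element:
  Remaining [14, -2, -50, 17, 44, 22, 46] -> largest is 46
  Remaining [14, -2, -50, 17, 44, 22] -> largest is 44
  Remaining [14, -2, -50, 17, 22] -> largest is 22
  Remaining [14, -2, -50, 17] -> largest is 17
  Remaining [14, -2, -50] -> largest is 14
  Remaining [-2, -50] -> largest is -2
  Remaining [-50] -> largest is -50
Collecting the picks in order gives the descending list.
Final answer: [46, 44, 22, 17, 14, -2, -50]


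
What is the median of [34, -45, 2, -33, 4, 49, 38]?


First, sort the list: [-45, -33, 2, 4, 34, 38, 49]
The list has 7 elements (odd count).
The middle index is 3 (0-based), and the element there is 4.
Final answer: 4


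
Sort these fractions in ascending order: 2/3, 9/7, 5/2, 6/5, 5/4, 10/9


Convert to decimal for comparison:
  2/3 = 0.6667
  9/7 = 1.2857
  5/2 = 2.5
  6/5 = 1.2
  5/4 = 1.25
  10/9 = 1.1111
Decimals in increasing order: 0.6667 < 1.1111 < 1.2 < 1.25 < 1.2857 < 2.5
Writing each back as its fraction gives the sorted order.
Final answer: 2/3, 10/9, 6/5, 5/4, 9/7, 5/2


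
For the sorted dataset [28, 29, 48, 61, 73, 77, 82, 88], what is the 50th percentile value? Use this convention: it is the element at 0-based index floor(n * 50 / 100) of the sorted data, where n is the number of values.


The dataset has n = 8 elements.
Index = floor(8 * 50 / 100) = floor(400 / 100) = floor(4) = 4
Counting from index 0 in the sorted data, the element at index 4 is 73.
Final answer: 73


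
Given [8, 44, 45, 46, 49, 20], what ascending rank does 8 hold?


Sort ascending: [8, 20, 44, 45, 46, 49]
Find 8 in the sorted list.
8 is at position 1 (1-indexed).
Final answer: 1


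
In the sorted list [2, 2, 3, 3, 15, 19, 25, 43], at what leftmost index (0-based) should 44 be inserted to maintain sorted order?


List is sorted: [2, 2, 3, 3, 15, 19, 25, 43]
We need the leftmost position where 44 can be inserted, i.e. the first index whose element is >= 44 (or the end of the list if none is).
Binary search with low=0, high=8 (0-based indices):
  low=0, high=8, mid=4: a[4]=15 < 44, so low = 5
  low=5, high=8, mid=6: a[6]=25 < 44, so low = 7
  low=7, high=8, mid=7: a[7]=43 < 44, so low = 8
Now low = high = 8, so the insertion index is 8.
Final answer: 8


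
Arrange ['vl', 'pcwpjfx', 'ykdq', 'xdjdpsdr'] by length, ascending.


Compute lengths:
  'vl' has length 2
  'pcwpjfx' has length 7
  'ykdq' has length 4
  'xdjdpsdr' has length 8
Lengths in increasing order: 2 < 4 < 7 < 8
Listing the words in that order gives the answer.
Final answer: ['vl', 'ykdq', 'pcwpjfx', 'xdjdpsdr']


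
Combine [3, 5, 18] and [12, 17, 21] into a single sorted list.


List A: [3, 5, 18]
List B: [12, 17, 21]
Repeatedly compare the front elements and take the smaller:
  3 vs 12 -> take 3
  5 vs 12 -> take 5
  18 vs 12 -> take 12
  18 vs 17 -> take 17
  18 vs 21 -> take 18
  A is exhausted; append the rest of B: [21]
Final answer: [3, 5, 12, 17, 18, 21]


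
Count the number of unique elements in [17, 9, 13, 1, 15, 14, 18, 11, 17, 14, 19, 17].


List all unique values:
Distinct values: [1, 9, 11, 13, 14, 15, 17, 18, 19]
Count = 9
Final answer: 9


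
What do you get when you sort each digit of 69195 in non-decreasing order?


The number 69195 has digits: 6, 9, 1, 9, 5
Sorted: 1, 5, 6, 9, 9
Joining the sorted digits gives the result.
Final answer: 15699


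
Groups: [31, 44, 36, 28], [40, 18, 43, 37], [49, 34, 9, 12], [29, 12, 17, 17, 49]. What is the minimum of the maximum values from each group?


Find max of each group:
  Group 1: [31, 44, 36, 28] -> max = 44
  Group 2: [40, 18, 43, 37] -> max = 43
  Group 3: [49, 34, 9, 12] -> max = 49
  Group 4: [29, 12, 17, 17, 49] -> max = 49
Maxes: [44, 43, 49, 49]
Minimum of maxes = 43
Final answer: 43


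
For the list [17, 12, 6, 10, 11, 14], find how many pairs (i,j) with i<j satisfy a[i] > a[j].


For each element, count the later elements that are smaller than it:
  17 (index 0): smaller elements after it = [12, 6, 10, 11, 14] -> 5
  12 (index 1): smaller elements after it = [6, 10, 11] -> 3
  6 (index 2): smaller elements after it = [] -> 0
  10 (index 3): smaller elements after it = [] -> 0
  11 (index 4): smaller elements after it = [] -> 0
Total inversions = 5 + 3 + 0 + 0 + 0 = 8
Final answer: 8


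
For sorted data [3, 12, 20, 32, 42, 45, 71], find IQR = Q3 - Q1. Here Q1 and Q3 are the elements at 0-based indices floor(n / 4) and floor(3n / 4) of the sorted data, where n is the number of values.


The data has n = 7 elements.
Q1 index = floor(7 / 4) = floor(1.75) = 1; Q3 index = floor(3 * 7 / 4) = floor(5.25) = 5
Q1 = element at index 1 = 12
Q3 = element at index 5 = 45
IQR = 45 - 12 = 33
Final answer: 33


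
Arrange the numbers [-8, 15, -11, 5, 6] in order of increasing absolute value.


Compute absolute values:
  |-8| = 8
  |15| = 15
  |-11| = 11
  |5| = 5
  |6| = 6
Absolute values in increasing order: 5 < 6 < 8 < 11 < 15
Listing the original numbers in that order gives the answer.
Final answer: [5, 6, -8, -11, 15]


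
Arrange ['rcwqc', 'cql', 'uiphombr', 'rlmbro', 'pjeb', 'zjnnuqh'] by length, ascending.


Compute lengths:
  'rcwqc' has length 5
  'cql' has length 3
  'uiphombr' has length 8
  'rlmbro' has length 6
  'pjeb' has length 4
  'zjnnuqh' has length 7
Lengths in increasing order: 3 < 4 < 5 < 6 < 7 < 8
Listing the words in that order gives the answer.
Final answer: ['cql', 'pjeb', 'rcwqc', 'rlmbro', 'zjnnuqh', 'uiphombr']


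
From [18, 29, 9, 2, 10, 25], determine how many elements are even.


Check each element:
  18 is even
  29 is odd
  9 is odd
  2 is even
  10 is even
  25 is odd
Evens: [18, 2, 10]
Count of evens = 3
Final answer: 3


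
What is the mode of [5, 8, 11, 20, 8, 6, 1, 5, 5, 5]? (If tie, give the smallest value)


Count the frequency of each value:
  1 appears 1 time(s)
  5 appears 4 time(s)
  6 appears 1 time(s)
  8 appears 2 time(s)
  11 appears 1 time(s)
  20 appears 1 time(s)
Maximum frequency is 4.
Only 5 reaches that frequency, so it is the mode.
Final answer: 5


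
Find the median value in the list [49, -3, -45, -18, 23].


First, sort the list: [-45, -18, -3, 23, 49]
The list has 5 elements (odd count).
The middle index is 2 (0-based), and the element there is -3.
Final answer: -3


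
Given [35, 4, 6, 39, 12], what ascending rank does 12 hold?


Sort ascending: [4, 6, 12, 35, 39]
Find 12 in the sorted list.
12 is at position 3 (1-indexed).
Final answer: 3


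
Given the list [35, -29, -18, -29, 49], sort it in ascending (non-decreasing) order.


Original list: [35, -29, -18, -29, 49]
Repeatedly take the smallest remaining element:
  Remaining [35, -29, -18, -29, 49] -> smallest is -29
  Remaining [35, -18, -29, 49] -> smallest is -29
  Remaining [35, -18, 49] -> smallest is -18
  Remaining [35, 49] -> smallest is 35
  Remaining [49] -> smallest is 49
Collecting the picks in order gives the sorted list.
Final answer: [-29, -29, -18, 35, 49]


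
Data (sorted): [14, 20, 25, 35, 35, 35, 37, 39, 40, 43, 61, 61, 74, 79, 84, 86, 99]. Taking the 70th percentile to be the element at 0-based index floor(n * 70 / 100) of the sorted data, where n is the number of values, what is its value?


The dataset has n = 17 elements.
Index = floor(17 * 70 / 100) = floor(1190 / 100) = floor(11.9) = 11
Counting from index 0 in the sorted data, the element at index 11 is 61.
Final answer: 61


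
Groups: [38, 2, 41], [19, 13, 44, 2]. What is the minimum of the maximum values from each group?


Find max of each group:
  Group 1: [38, 2, 41] -> max = 41
  Group 2: [19, 13, 44, 2] -> max = 44
Maxes: [41, 44]
Minimum of maxes = 41
Final answer: 41


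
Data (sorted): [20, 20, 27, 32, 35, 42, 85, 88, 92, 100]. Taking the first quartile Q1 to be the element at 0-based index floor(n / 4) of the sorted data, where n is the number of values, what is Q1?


The list has n = 10 elements.
Q1 index = floor(10 / 4) = floor(2.5) = 2
Counting from index 0 in the sorted data, the element at index 2 is 27.
Final answer: 27


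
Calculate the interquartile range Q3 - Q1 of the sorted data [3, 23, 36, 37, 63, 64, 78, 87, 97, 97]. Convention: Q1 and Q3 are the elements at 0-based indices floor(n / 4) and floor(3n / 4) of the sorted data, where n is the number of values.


The data has n = 10 elements.
Q1 index = floor(10 / 4) = floor(2.5) = 2; Q3 index = floor(3 * 10 / 4) = floor(7.5) = 7
Q1 = element at index 2 = 36
Q3 = element at index 7 = 87
IQR = 87 - 36 = 51
Final answer: 51


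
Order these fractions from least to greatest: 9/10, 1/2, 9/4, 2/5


Convert to decimal for comparison:
  9/10 = 0.9
  1/2 = 0.5
  9/4 = 2.25
  2/5 = 0.4
Decimals in increasing order: 0.4 < 0.5 < 0.9 < 2.25
Writing each back as its fraction gives the sorted order.
Final answer: 2/5, 1/2, 9/10, 9/4


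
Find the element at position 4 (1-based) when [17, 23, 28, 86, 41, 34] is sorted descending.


Sort descending: [86, 41, 34, 28, 23, 17]
The 4th element (1-indexed) is at index 3.
Value = 28
Final answer: 28


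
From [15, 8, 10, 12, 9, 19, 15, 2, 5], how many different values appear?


List all unique values:
Distinct values: [2, 5, 8, 9, 10, 12, 15, 19]
Count = 8
Final answer: 8


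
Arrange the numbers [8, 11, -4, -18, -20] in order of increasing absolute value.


Compute absolute values:
  |8| = 8
  |11| = 11
  |-4| = 4
  |-18| = 18
  |-20| = 20
Absolute values in increasing order: 4 < 8 < 11 < 18 < 20
Listing the original numbers in that order gives the answer.
Final answer: [-4, 8, 11, -18, -20]


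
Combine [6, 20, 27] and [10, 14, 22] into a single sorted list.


List A: [6, 20, 27]
List B: [10, 14, 22]
Repeatedly compare the front elements and take the smaller:
  6 vs 10 -> take 6
  20 vs 10 -> take 10
  20 vs 14 -> take 14
  20 vs 22 -> take 20
  27 vs 22 -> take 22
  B is exhausted; append the rest of A: [27]
Final answer: [6, 10, 14, 20, 22, 27]


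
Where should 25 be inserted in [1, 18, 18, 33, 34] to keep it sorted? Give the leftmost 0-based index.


List is sorted: [1, 18, 18, 33, 34]
We need the leftmost position where 25 can be inserted, i.e. the first index whose element is >= 25 (or the end of the list if none is).
Binary search with low=0, high=5 (0-based indices):
  low=0, high=5, mid=2: a[2]=18 < 25, so low = 3
  low=3, high=5, mid=4: a[4]=34 >= 25, so high = 4
  low=3, high=4, mid=3: a[3]=33 >= 25, so high = 3
Now low = high = 3, so the insertion index is 3.
Final answer: 3


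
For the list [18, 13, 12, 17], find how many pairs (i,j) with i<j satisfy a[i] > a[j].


For each element, count the later elements that are smaller than it:
  18 (index 0): smaller elements after it = [13, 12, 17] -> 3
  13 (index 1): smaller elements after it = [12] -> 1
  12 (index 2): smaller elements after it = [] -> 0
Total inversions = 3 + 1 + 0 = 4
Final answer: 4


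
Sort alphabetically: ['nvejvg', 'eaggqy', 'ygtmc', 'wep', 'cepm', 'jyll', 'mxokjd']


Compare strings character by character (the first differing letter decides):
  'cepm' < 'eaggqy' since 'c' < 'e' at position 1
  'eaggqy' < 'jyll' since 'e' < 'j' at position 1
  'jyll' < 'mxokjd' since 'j' < 'm' at position 1
  'mxokjd' < 'nvejvg' since 'm' < 'n' at position 1
  'nvejvg' < 'wep' since 'n' < 'w' at position 1
  'wep' < 'ygtmc' since 'w' < 'y' at position 1
Chaining these comparisons gives the alphabetical order.
Final answer: ['cepm', 'eaggqy', 'jyll', 'mxokjd', 'nvejvg', 'wep', 'ygtmc']


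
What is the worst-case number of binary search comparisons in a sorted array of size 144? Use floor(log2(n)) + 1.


Binary search halves the search space each step.
Maximum comparisons = floor(log2(144)) + 1
log2(144) = 7.1699
floor(log2(144)) = 7, so 7 + 1 = 8
Final answer: 8


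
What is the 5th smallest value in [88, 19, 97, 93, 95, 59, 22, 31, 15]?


Sort ascending: [15, 19, 22, 31, 59, 88, 93, 95, 97]
The 5th element (1-indexed) is at index 4.
Value = 59
Final answer: 59


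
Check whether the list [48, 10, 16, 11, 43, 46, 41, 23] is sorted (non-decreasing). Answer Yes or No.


Check consecutive pairs:
  48 <= 10? False
  10 <= 16? True
  16 <= 11? False
  11 <= 43? True
  43 <= 46? True
  46 <= 41? False
  41 <= 23? False
4 consecutive pair(s) are out of order, so the list is not sorted.
Final answer: No


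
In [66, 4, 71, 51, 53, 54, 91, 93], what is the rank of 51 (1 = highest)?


Sort descending: [93, 91, 71, 66, 54, 53, 51, 4]
Find 51 in the sorted list.
51 is at position 7.
Final answer: 7


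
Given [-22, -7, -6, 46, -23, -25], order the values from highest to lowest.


Original list: [-22, -7, -6, 46, -23, -25]
Repeatedly take the largest remaining element:
  Remaining [-22, -7, -6, 46, -23, -25] -> largest is 46
  Remaining [-22, -7, -6, -23, -25] -> largest is -6
  Remaining [-22, -7, -23, -25] -> largest is -7
  Remaining [-22, -23, -25] -> largest is -22
  Remaining [-23, -25] -> largest is -23
  Remaining [-25] -> largest is -25
Collecting the picks in order gives the descending list.
Final answer: [46, -6, -7, -22, -23, -25]


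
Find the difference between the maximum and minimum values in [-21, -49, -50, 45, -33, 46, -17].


Maximum value: 46
Minimum value: -50
Range = 46 - (-50) = 96
Final answer: 96


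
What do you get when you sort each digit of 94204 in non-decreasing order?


The number 94204 has digits: 9, 4, 2, 0, 4
Sorted: 0, 2, 4, 4, 9
Joining the sorted digits gives the result.
Final answer: 02449


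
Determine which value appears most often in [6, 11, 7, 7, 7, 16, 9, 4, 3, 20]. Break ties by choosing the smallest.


Count the frequency of each value:
  3 appears 1 time(s)
  4 appears 1 time(s)
  6 appears 1 time(s)
  7 appears 3 time(s)
  9 appears 1 time(s)
  11 appears 1 time(s)
  16 appears 1 time(s)
  20 appears 1 time(s)
Maximum frequency is 3.
Only 7 reaches that frequency, so it is the mode.
Final answer: 7


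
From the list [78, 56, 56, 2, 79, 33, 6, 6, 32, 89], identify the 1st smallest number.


Sort ascending: [2, 6, 6, 32, 33, 56, 56, 78, 79, 89]
The 1st element (1-indexed) is at index 0.
Value = 2
Final answer: 2


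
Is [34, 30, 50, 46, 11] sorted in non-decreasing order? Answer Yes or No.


Check consecutive pairs:
  34 <= 30? False
  30 <= 50? True
  50 <= 46? False
  46 <= 11? False
3 consecutive pair(s) are out of order, so the list is not sorted.
Final answer: No


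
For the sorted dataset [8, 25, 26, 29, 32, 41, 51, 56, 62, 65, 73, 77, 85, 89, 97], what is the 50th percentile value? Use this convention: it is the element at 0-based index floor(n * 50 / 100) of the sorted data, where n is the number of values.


The dataset has n = 15 elements.
Index = floor(15 * 50 / 100) = floor(750 / 100) = floor(7.5) = 7
Counting from index 0 in the sorted data, the element at index 7 is 56.
Final answer: 56


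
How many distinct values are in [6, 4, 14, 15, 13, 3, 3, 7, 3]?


List all unique values:
Distinct values: [3, 4, 6, 7, 13, 14, 15]
Count = 7
Final answer: 7


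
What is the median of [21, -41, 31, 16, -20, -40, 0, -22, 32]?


First, sort the list: [-41, -40, -22, -20, 0, 16, 21, 31, 32]
The list has 9 elements (odd count).
The middle index is 4 (0-based), and the element there is 0.
Final answer: 0


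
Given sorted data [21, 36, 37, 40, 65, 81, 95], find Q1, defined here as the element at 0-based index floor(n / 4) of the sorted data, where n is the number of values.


The list has n = 7 elements.
Q1 index = floor(7 / 4) = floor(1.75) = 1
Counting from index 0 in the sorted data, the element at index 1 is 36.
Final answer: 36


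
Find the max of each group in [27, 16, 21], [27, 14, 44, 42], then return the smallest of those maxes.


Find max of each group:
  Group 1: [27, 16, 21] -> max = 27
  Group 2: [27, 14, 44, 42] -> max = 44
Maxes: [27, 44]
Minimum of maxes = 27
Final answer: 27


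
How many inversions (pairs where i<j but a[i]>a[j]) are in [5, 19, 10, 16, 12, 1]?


For each element, count the later elements that are smaller than it:
  5 (index 0): smaller elements after it = [1] -> 1
  19 (index 1): smaller elements after it = [10, 16, 12, 1] -> 4
  10 (index 2): smaller elements after it = [1] -> 1
  16 (index 3): smaller elements after it = [12, 1] -> 2
  12 (index 4): smaller elements after it = [1] -> 1
Total inversions = 1 + 4 + 1 + 2 + 1 = 9
Final answer: 9


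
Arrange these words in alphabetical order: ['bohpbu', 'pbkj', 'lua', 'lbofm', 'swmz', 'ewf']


Compare strings character by character (the first differing letter decides):
  'bohpbu' < 'ewf' since 'b' < 'e' at position 1
  'ewf' < 'lbofm' since 'e' < 'l' at position 1
  'lbofm' < 'lua' since 'b' < 'u' at position 2
  'lua' < 'pbkj' since 'l' < 'p' at position 1
  'pbkj' < 'swmz' since 'p' < 's' at position 1
Chaining these comparisons gives the alphabetical order.
Final answer: ['bohpbu', 'ewf', 'lbofm', 'lua', 'pbkj', 'swmz']


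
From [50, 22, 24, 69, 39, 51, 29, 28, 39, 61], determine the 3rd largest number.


Sort descending: [69, 61, 51, 50, 39, 39, 29, 28, 24, 22]
The 3rd element (1-indexed) is at index 2.
Value = 51
Final answer: 51


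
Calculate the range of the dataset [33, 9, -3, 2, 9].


Maximum value: 33
Minimum value: -3
Range = 33 - (-3) = 36
Final answer: 36


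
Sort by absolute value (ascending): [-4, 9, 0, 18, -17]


Compute absolute values:
  |-4| = 4
  |9| = 9
  |0| = 0
  |18| = 18
  |-17| = 17
Absolute values in increasing order: 0 < 4 < 9 < 17 < 18
Listing the original numbers in that order gives the answer.
Final answer: [0, -4, 9, -17, 18]


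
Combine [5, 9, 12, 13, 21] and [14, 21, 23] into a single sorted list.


List A: [5, 9, 12, 13, 21]
List B: [14, 21, 23]
Repeatedly compare the front elements and take the smaller:
  5 vs 14 -> take 5
  9 vs 14 -> take 9
  12 vs 14 -> take 12
  13 vs 14 -> take 13
  21 vs 14 -> take 14
  21 vs 21 -> take 21
  A is exhausted; append the rest of B: [21, 23]
Final answer: [5, 9, 12, 13, 14, 21, 21, 23]


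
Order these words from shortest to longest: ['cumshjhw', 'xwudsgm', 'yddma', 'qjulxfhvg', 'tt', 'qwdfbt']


Compute lengths:
  'cumshjhw' has length 8
  'xwudsgm' has length 7
  'yddma' has length 5
  'qjulxfhvg' has length 9
  'tt' has length 2
  'qwdfbt' has length 6
Lengths in increasing order: 2 < 5 < 6 < 7 < 8 < 9
Listing the words in that order gives the answer.
Final answer: ['tt', 'yddma', 'qwdfbt', 'xwudsgm', 'cumshjhw', 'qjulxfhvg']


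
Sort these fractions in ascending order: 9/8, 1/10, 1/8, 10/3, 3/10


Convert to decimal for comparison:
  9/8 = 1.125
  1/10 = 0.1
  1/8 = 0.125
  10/3 = 3.3333
  3/10 = 0.3
Decimals in increasing order: 0.1 < 0.125 < 0.3 < 1.125 < 3.3333
Writing each back as its fraction gives the sorted order.
Final answer: 1/10, 1/8, 3/10, 9/8, 10/3


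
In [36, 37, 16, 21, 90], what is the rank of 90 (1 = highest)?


Sort descending: [90, 37, 36, 21, 16]
Find 90 in the sorted list.
90 is at position 1.
Final answer: 1


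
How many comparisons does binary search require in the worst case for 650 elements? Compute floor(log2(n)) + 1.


Binary search halves the search space each step.
Maximum comparisons = floor(log2(650)) + 1
log2(650) = 9.3443
floor(log2(650)) = 9, so 9 + 1 = 10
Final answer: 10


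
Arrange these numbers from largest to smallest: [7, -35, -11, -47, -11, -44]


Original list: [7, -35, -11, -47, -11, -44]
Repeatedly take the largest remaining element:
  Remaining [7, -35, -11, -47, -11, -44] -> largest is 7
  Remaining [-35, -11, -47, -11, -44] -> largest is -11
  Remaining [-35, -47, -11, -44] -> largest is -11
  Remaining [-35, -47, -44] -> largest is -35
  Remaining [-47, -44] -> largest is -44
  Remaining [-47] -> largest is -47
Collecting the picks in order gives the descending list.
Final answer: [7, -11, -11, -35, -44, -47]


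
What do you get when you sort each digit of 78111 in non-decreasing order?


The number 78111 has digits: 7, 8, 1, 1, 1
Sorted: 1, 1, 1, 7, 8
Joining the sorted digits gives the result.
Final answer: 11178


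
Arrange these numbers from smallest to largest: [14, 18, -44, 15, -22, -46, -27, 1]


Original list: [14, 18, -44, 15, -22, -46, -27, 1]
Repeatedly take the smallest remaining element:
  Remaining [14, 18, -44, 15, -22, -46, -27, 1] -> smallest is -46
  Remaining [14, 18, -44, 15, -22, -27, 1] -> smallest is -44
  Remaining [14, 18, 15, -22, -27, 1] -> smallest is -27
  Remaining [14, 18, 15, -22, 1] -> smallest is -22
  Remaining [14, 18, 15, 1] -> smallest is 1
  Remaining [14, 18, 15] -> smallest is 14
  Remaining [18, 15] -> smallest is 15
  Remaining [18] -> smallest is 18
Collecting the picks in order gives the sorted list.
Final answer: [-46, -44, -27, -22, 1, 14, 15, 18]


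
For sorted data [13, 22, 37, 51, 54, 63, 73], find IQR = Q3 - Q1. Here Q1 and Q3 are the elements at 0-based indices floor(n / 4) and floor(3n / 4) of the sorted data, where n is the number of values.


The data has n = 7 elements.
Q1 index = floor(7 / 4) = floor(1.75) = 1; Q3 index = floor(3 * 7 / 4) = floor(5.25) = 5
Q1 = element at index 1 = 22
Q3 = element at index 5 = 63
IQR = 63 - 22 = 41
Final answer: 41


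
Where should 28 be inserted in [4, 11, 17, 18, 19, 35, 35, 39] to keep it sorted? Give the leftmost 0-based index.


List is sorted: [4, 11, 17, 18, 19, 35, 35, 39]
We need the leftmost position where 28 can be inserted, i.e. the first index whose element is >= 28 (or the end of the list if none is).
Binary search with low=0, high=8 (0-based indices):
  low=0, high=8, mid=4: a[4]=19 < 28, so low = 5
  low=5, high=8, mid=6: a[6]=35 >= 28, so high = 6
  low=5, high=6, mid=5: a[5]=35 >= 28, so high = 5
Now low = high = 5, so the insertion index is 5.
Final answer: 5


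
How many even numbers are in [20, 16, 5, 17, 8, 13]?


Check each element:
  20 is even
  16 is even
  5 is odd
  17 is odd
  8 is even
  13 is odd
Evens: [20, 16, 8]
Count of evens = 3
Final answer: 3


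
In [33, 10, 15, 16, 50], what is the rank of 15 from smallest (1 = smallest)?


Sort ascending: [10, 15, 16, 33, 50]
Find 15 in the sorted list.
15 is at position 2 (1-indexed).
Final answer: 2


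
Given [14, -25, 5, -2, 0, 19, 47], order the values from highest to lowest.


Original list: [14, -25, 5, -2, 0, 19, 47]
Repeatedly take the largest remaining element:
  Remaining [14, -25, 5, -2, 0, 19, 47] -> largest is 47
  Remaining [14, -25, 5, -2, 0, 19] -> largest is 19
  Remaining [14, -25, 5, -2, 0] -> largest is 14
  Remaining [-25, 5, -2, 0] -> largest is 5
  Remaining [-25, -2, 0] -> largest is 0
  Remaining [-25, -2] -> largest is -2
  Remaining [-25] -> largest is -25
Collecting the picks in order gives the descending list.
Final answer: [47, 19, 14, 5, 0, -2, -25]


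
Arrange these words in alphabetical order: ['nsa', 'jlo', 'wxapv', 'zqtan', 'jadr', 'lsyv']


Compare strings character by character (the first differing letter decides):
  'jadr' < 'jlo' since 'a' < 'l' at position 2
  'jlo' < 'lsyv' since 'j' < 'l' at position 1
  'lsyv' < 'nsa' since 'l' < 'n' at position 1
  'nsa' < 'wxapv' since 'n' < 'w' at position 1
  'wxapv' < 'zqtan' since 'w' < 'z' at position 1
Chaining these comparisons gives the alphabetical order.
Final answer: ['jadr', 'jlo', 'lsyv', 'nsa', 'wxapv', 'zqtan']


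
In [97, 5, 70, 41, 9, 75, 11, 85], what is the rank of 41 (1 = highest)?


Sort descending: [97, 85, 75, 70, 41, 11, 9, 5]
Find 41 in the sorted list.
41 is at position 5.
Final answer: 5


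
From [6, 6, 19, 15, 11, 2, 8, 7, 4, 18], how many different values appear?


List all unique values:
Distinct values: [2, 4, 6, 7, 8, 11, 15, 18, 19]
Count = 9
Final answer: 9


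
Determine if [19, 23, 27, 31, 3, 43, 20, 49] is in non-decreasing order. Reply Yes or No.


Check consecutive pairs:
  19 <= 23? True
  23 <= 27? True
  27 <= 31? True
  31 <= 3? False
  3 <= 43? True
  43 <= 20? False
  20 <= 49? True
2 consecutive pair(s) are out of order, so the list is not sorted.
Final answer: No


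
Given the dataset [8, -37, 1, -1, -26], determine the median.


First, sort the list: [-37, -26, -1, 1, 8]
The list has 5 elements (odd count).
The middle index is 2 (0-based), and the element there is -1.
Final answer: -1


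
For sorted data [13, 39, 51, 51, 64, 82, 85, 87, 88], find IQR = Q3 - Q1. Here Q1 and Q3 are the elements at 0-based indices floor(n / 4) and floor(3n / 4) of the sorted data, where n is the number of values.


The data has n = 9 elements.
Q1 index = floor(9 / 4) = floor(2.25) = 2; Q3 index = floor(3 * 9 / 4) = floor(6.75) = 6
Q1 = element at index 2 = 51
Q3 = element at index 6 = 85
IQR = 85 - 51 = 34
Final answer: 34
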